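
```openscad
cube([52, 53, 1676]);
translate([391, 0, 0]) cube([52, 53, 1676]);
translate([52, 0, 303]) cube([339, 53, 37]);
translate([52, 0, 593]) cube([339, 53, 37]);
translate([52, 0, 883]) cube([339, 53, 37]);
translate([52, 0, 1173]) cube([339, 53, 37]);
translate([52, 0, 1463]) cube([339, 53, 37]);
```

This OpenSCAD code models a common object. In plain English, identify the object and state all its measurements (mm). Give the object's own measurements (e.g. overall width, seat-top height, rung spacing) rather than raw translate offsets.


A straight ladder. Two 52×53 mm vertical rails, 1676 mm tall, stand 443 mm apart (outside-to-outside) with their front faces coplanar on the −y side. 5 rungs, each 53 mm deep and 37 mm tall, span between the inner faces of the rails, front faces flush with the rails. The lowest rung's underside is at z = 303 mm and rungs are spaced 290 mm apart (underside to underside).


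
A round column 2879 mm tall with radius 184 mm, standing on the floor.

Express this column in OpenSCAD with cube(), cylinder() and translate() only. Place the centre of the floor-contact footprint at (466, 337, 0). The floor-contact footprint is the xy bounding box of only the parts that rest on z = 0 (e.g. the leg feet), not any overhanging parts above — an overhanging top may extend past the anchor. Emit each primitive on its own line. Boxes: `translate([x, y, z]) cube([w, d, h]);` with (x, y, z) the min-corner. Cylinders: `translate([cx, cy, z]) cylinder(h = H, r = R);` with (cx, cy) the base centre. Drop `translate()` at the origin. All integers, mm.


translate([466, 337, 0]) cylinder(h = 2879, r = 184);


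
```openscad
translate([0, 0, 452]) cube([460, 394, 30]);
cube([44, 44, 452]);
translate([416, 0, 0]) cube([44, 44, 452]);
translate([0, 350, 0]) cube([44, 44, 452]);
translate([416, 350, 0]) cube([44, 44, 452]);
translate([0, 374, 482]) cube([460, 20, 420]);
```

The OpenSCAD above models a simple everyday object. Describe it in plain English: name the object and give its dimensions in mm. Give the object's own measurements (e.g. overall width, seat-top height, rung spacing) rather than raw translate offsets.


A chair. The seat is a 460×394×30 mm slab with its top at z = 482 mm, on four 44×44 mm corner legs (flush with the seat edges, standing on z = 0). A flat backrest 20 mm thick, 420 mm tall, spans the full seat width and rises from the seat top along its +y edge, rear face flush with the rear of the seat.


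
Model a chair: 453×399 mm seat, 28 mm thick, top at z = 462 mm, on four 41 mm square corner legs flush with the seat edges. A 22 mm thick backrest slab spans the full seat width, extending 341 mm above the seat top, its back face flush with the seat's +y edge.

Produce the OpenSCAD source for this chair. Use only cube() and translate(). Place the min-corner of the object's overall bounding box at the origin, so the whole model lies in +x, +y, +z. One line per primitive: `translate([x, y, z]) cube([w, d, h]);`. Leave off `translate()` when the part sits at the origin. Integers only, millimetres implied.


translate([0, 0, 434]) cube([453, 399, 28]);
cube([41, 41, 434]);
translate([412, 0, 0]) cube([41, 41, 434]);
translate([0, 358, 0]) cube([41, 41, 434]);
translate([412, 358, 0]) cube([41, 41, 434]);
translate([0, 377, 462]) cube([453, 22, 341]);


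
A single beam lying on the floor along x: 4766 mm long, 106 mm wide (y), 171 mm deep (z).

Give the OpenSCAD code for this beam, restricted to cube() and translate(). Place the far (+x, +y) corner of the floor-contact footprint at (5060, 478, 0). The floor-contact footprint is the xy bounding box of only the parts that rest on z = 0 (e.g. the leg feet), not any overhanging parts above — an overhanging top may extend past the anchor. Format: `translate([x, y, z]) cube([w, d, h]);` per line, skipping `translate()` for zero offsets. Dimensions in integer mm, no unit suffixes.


translate([294, 372, 0]) cube([4766, 106, 171]);


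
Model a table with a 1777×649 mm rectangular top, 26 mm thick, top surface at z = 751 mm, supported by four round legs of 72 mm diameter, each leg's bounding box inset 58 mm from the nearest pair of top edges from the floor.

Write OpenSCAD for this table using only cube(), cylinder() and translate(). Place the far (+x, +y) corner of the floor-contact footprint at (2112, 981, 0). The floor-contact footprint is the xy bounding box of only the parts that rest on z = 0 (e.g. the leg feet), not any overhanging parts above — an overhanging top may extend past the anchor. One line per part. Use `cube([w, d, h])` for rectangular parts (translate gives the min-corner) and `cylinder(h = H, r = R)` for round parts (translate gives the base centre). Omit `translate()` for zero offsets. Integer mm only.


translate([393, 390, 725]) cube([1777, 649, 26]);
translate([487, 484, 0]) cylinder(h = 725, r = 36);
translate([2076, 484, 0]) cylinder(h = 725, r = 36);
translate([487, 945, 0]) cylinder(h = 725, r = 36);
translate([2076, 945, 0]) cylinder(h = 725, r = 36);


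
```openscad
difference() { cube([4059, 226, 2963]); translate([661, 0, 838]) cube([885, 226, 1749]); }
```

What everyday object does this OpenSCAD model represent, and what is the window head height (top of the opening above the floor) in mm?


A wall with a window opening. The window head height is 2587 mm.

A wall with a rectangular opening subtracted — a window. Sill at z = 838, opening 1749 mm tall, so the head is at 838 + 1749 = 2587 mm.


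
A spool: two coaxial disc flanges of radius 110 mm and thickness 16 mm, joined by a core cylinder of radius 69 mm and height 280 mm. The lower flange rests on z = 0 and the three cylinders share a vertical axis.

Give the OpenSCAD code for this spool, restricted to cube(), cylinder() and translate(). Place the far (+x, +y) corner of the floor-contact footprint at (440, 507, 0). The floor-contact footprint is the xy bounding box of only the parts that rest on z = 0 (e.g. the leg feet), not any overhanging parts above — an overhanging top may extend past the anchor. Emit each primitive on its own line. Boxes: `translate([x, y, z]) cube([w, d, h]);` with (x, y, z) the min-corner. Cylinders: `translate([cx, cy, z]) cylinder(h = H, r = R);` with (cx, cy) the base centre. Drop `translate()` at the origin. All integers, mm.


translate([330, 397, 0]) cylinder(h = 16, r = 110);
translate([330, 397, 16]) cylinder(h = 280, r = 69);
translate([330, 397, 296]) cylinder(h = 16, r = 110);


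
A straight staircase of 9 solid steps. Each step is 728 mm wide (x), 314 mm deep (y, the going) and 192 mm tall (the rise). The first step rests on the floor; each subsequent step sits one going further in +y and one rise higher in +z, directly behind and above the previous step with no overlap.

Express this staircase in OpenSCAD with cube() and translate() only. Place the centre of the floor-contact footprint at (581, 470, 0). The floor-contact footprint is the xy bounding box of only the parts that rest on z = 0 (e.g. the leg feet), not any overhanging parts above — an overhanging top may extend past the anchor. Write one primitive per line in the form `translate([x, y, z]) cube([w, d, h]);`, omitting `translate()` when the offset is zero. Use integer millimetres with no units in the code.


translate([217, 313, 0]) cube([728, 314, 192]);
translate([217, 627, 192]) cube([728, 314, 192]);
translate([217, 941, 384]) cube([728, 314, 192]);
translate([217, 1255, 576]) cube([728, 314, 192]);
translate([217, 1569, 768]) cube([728, 314, 192]);
translate([217, 1883, 960]) cube([728, 314, 192]);
translate([217, 2197, 1152]) cube([728, 314, 192]);
translate([217, 2511, 1344]) cube([728, 314, 192]);
translate([217, 2825, 1536]) cube([728, 314, 192]);


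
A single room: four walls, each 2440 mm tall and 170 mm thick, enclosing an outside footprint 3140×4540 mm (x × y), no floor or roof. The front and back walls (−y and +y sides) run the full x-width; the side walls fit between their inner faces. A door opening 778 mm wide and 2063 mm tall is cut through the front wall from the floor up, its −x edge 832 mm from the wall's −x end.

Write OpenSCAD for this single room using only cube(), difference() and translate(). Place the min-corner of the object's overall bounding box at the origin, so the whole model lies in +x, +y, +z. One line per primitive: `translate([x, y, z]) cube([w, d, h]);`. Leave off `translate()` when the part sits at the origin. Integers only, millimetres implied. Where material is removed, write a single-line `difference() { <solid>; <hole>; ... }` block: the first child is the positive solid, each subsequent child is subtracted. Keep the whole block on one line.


difference() { cube([3140, 170, 2440]); translate([832, 0, 0]) cube([778, 170, 2063]); }
translate([0, 4370, 0]) cube([3140, 170, 2440]);
translate([0, 170, 0]) cube([170, 4200, 2440]);
translate([2970, 170, 0]) cube([170, 4200, 2440]);


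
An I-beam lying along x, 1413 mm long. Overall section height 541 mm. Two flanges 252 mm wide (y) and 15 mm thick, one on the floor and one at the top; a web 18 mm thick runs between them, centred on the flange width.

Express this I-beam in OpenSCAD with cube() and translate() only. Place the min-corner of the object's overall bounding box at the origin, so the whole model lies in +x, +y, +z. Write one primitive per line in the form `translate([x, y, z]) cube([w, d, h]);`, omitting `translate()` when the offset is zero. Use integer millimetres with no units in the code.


cube([1413, 252, 15]);
translate([0, 117, 15]) cube([1413, 18, 511]);
translate([0, 0, 526]) cube([1413, 252, 15]);


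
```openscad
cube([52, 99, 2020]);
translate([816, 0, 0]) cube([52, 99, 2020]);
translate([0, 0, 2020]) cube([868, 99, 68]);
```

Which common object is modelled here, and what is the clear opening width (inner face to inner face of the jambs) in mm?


A door frame. The clear opening width is 764 mm.

Two 2020 mm tall posts with a header on top — a door frame. The left jamb is 52 mm wide at x = 0; the right jamb starts at x = 816. The clear opening is 816 − 52 = 764 mm.


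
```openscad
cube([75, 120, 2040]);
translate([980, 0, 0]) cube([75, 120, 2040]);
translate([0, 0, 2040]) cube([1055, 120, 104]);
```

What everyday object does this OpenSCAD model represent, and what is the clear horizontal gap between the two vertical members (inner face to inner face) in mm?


A door frame. The clear opening width is 905 mm.

Two 2040 mm tall posts with a header on top — a door frame. The left jamb is 75 mm wide at x = 0; the right jamb starts at x = 980. The clear opening is 980 − 75 = 905 mm.


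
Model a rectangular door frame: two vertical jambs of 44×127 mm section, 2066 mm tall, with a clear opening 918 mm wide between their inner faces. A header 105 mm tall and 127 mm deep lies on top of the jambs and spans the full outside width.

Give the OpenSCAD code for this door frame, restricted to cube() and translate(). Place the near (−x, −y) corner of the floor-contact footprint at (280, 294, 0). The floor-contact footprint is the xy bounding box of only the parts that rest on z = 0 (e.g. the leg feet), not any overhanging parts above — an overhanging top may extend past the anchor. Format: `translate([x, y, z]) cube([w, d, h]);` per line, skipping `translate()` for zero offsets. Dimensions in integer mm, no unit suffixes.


translate([280, 294, 0]) cube([44, 127, 2066]);
translate([1242, 294, 0]) cube([44, 127, 2066]);
translate([280, 294, 2066]) cube([1006, 127, 105]);


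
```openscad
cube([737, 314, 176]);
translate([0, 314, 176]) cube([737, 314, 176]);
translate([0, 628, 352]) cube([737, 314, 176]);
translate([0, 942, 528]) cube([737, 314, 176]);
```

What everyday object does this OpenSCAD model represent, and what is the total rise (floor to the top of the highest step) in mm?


A staircase. The total rise is 704 mm.

4 identical blocks, each offset up and back from the previous — a staircase. Each step is 176 mm tall and there are 4 of them, so the total rise is 4 × 176 = 704 mm.


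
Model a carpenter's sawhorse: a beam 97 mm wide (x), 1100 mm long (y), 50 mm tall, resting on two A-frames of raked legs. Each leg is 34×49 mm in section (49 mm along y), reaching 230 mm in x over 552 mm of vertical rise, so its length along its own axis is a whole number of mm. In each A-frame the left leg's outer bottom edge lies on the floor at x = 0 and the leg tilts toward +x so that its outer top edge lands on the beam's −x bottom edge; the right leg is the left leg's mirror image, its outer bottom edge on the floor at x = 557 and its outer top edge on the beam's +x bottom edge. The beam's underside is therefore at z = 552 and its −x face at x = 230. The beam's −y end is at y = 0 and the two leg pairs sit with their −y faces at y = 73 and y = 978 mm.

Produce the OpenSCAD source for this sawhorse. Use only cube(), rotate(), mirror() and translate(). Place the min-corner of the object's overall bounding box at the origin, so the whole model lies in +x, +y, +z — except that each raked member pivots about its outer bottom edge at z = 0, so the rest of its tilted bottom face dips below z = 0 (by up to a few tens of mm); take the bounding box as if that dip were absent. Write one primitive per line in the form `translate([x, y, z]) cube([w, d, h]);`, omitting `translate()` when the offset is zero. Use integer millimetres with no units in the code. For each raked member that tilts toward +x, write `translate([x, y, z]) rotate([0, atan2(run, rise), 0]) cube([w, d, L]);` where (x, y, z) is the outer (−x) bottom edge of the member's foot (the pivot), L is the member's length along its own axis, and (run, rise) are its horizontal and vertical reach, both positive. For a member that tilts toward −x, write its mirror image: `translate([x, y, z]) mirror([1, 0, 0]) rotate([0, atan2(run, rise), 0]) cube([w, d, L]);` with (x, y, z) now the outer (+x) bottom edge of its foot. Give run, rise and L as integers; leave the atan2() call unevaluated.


translate([230, 0, 552]) cube([97, 1100, 50]);
translate([0, 73, 0]) rotate([0, atan2(230, 552), 0]) cube([34, 49, 598]);
translate([557, 73, 0]) mirror([1, 0, 0]) rotate([0, atan2(230, 552), 0]) cube([34, 49, 598]);
translate([0, 978, 0]) rotate([0, atan2(230, 552), 0]) cube([34, 49, 598]);
translate([557, 978, 0]) mirror([1, 0, 0]) rotate([0, atan2(230, 552), 0]) cube([34, 49, 598]);


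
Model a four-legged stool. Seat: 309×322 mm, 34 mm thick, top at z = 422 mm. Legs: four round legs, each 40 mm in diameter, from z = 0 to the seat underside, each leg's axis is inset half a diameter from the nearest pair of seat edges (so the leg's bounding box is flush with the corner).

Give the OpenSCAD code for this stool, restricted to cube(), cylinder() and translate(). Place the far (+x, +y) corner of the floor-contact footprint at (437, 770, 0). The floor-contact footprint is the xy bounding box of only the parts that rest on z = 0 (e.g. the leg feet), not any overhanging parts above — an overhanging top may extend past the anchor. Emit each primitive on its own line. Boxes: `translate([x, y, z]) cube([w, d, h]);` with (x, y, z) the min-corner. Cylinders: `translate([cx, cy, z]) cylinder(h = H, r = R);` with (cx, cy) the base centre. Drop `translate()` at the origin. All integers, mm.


translate([128, 448, 388]) cube([309, 322, 34]);
translate([148, 468, 0]) cylinder(h = 388, r = 20);
translate([417, 468, 0]) cylinder(h = 388, r = 20);
translate([148, 750, 0]) cylinder(h = 388, r = 20);
translate([417, 750, 0]) cylinder(h = 388, r = 20);


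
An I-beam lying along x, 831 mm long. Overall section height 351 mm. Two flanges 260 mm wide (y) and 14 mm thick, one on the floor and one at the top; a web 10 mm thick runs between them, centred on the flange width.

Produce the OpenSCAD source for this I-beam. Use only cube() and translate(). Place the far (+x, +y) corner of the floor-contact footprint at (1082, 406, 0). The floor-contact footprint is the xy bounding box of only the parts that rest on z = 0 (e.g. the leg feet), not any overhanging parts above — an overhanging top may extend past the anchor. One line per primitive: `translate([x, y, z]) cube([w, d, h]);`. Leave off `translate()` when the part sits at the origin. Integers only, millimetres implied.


translate([251, 146, 0]) cube([831, 260, 14]);
translate([251, 271, 14]) cube([831, 10, 323]);
translate([251, 146, 337]) cube([831, 260, 14]);


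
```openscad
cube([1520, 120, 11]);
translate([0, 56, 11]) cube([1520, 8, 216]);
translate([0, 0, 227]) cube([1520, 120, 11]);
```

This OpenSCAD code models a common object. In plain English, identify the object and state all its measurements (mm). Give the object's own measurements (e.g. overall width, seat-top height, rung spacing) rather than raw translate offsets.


An I-beam lying along x, 1520 mm long. Overall section height 238 mm. Two flanges 120 mm wide (y) and 11 mm thick, one on the floor and one at the top; a web 8 mm thick runs between them, centred on the flange width.


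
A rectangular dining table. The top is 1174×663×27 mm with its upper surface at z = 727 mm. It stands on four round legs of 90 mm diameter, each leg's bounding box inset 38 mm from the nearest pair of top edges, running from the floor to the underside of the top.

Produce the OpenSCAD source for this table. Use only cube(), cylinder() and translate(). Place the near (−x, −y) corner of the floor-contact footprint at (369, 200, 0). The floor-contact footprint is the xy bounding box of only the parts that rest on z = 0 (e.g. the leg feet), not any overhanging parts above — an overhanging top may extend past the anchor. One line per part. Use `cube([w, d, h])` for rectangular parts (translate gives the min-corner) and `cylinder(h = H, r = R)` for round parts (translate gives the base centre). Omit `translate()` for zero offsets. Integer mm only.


// leg_h = 727 - 27 = 700
translate([331, 162, 700]) cube([1174, 663, 27]);
translate([414, 245, 0]) cylinder(h = 700, r = 45);
translate([1422, 245, 0]) cylinder(h = 700, r = 45);
translate([414, 742, 0]) cylinder(h = 700, r = 45);
translate([1422, 742, 0]) cylinder(h = 700, r = 45);


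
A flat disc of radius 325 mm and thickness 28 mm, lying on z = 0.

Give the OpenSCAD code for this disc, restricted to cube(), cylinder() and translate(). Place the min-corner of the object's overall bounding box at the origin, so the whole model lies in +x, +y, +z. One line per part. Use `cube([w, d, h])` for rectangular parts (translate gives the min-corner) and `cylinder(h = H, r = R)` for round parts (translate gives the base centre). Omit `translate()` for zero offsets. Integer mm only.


translate([325, 325, 0]) cylinder(h = 28, r = 325);


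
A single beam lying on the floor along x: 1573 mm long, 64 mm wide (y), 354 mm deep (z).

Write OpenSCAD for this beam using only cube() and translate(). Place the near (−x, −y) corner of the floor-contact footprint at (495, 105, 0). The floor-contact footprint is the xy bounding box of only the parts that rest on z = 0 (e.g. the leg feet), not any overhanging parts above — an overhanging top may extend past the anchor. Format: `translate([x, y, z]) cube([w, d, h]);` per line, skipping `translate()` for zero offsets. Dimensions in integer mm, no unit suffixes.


translate([495, 105, 0]) cube([1573, 64, 354]);


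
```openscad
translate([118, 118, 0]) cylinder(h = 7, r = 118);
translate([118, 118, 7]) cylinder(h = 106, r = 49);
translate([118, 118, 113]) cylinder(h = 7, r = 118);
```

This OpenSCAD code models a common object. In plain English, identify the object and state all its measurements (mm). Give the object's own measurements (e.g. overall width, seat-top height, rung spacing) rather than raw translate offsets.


A spool: two coaxial disc flanges of radius 118 mm and thickness 7 mm, joined by a core cylinder of radius 49 mm and height 106 mm. The lower flange rests on z = 0 and the three cylinders share a vertical axis.


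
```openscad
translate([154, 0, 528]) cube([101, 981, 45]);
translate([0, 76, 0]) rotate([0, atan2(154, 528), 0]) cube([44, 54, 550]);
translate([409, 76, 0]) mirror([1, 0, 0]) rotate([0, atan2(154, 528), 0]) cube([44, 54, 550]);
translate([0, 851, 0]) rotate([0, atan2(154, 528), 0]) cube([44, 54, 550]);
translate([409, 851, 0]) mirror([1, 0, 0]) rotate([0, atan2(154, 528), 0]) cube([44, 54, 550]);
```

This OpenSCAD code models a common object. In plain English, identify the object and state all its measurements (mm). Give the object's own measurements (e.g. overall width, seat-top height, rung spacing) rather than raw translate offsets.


A sawhorse. A 101×981×45 mm beam (x, y, z) sits on two A-frame leg pairs. Each pair is two raked legs of 44×54 mm section (54 mm along y) splaying symmetrically in x. Each leg rises 528 mm vertically over 154 mm of horizontal reach and is 550 mm long along its own axis. Every leg's outer bottom edge rests on the floor and its outer top edge meets a bottom edge of the beam — the left legs (tilting toward +x) meet the beam's −x bottom edge, the right legs (their mirror images, tilting toward −x) meet its +x bottom edge — so the leg tops tuck under the beam, the beam's underside is 528 mm above the floor, and the feet are 409 mm apart outside-to-outside with the beam centred between them. The two leg pairs are set in 76 mm from either end of the beam.


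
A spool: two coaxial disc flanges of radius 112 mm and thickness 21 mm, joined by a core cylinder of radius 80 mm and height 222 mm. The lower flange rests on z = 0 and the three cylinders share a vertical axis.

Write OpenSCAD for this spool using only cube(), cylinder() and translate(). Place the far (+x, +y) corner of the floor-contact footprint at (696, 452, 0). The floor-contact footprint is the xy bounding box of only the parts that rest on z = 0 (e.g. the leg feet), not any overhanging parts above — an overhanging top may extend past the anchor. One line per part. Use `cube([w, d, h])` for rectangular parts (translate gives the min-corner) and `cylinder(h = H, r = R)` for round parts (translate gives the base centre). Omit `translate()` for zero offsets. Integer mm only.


translate([584, 340, 0]) cylinder(h = 21, r = 112);
translate([584, 340, 21]) cylinder(h = 222, r = 80);
translate([584, 340, 243]) cylinder(h = 21, r = 112);


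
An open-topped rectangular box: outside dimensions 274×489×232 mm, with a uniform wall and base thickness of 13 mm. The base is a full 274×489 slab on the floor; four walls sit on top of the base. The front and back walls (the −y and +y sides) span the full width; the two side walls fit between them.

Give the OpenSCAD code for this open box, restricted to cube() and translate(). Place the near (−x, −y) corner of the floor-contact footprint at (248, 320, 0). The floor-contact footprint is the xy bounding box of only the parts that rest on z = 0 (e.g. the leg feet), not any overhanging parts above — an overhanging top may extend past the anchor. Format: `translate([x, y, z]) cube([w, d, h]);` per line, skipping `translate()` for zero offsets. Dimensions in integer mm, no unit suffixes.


translate([248, 320, 0]) cube([274, 489, 13]);
translate([248, 320, 13]) cube([274, 13, 219]);
translate([248, 796, 13]) cube([274, 13, 219]);
translate([248, 333, 13]) cube([13, 463, 219]);
translate([509, 333, 13]) cube([13, 463, 219]);


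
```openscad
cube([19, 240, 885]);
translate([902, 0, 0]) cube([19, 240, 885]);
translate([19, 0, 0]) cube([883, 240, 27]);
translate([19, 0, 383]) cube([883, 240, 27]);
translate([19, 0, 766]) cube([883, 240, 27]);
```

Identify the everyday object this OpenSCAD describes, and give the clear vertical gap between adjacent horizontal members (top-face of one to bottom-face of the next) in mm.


A bookshelf. The clear shelf gap is 356 mm.

Two tall side panels with 3 horizontal boards between them — a bookshelf. The first two shelf undersides are at z = 0 and z = 383; with shelf thickness 27, the clear gap is 383 − 0 − 27 = 356 mm.


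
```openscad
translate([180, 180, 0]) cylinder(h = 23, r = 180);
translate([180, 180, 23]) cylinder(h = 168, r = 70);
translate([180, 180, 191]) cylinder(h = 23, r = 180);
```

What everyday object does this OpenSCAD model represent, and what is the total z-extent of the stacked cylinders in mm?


A spool. The overall height is 214 mm.

Three coaxial cylinders, large–small–large — a spool. Two 23 mm flanges and a 168 mm core give 23 + 168 + 23 = 214 mm.


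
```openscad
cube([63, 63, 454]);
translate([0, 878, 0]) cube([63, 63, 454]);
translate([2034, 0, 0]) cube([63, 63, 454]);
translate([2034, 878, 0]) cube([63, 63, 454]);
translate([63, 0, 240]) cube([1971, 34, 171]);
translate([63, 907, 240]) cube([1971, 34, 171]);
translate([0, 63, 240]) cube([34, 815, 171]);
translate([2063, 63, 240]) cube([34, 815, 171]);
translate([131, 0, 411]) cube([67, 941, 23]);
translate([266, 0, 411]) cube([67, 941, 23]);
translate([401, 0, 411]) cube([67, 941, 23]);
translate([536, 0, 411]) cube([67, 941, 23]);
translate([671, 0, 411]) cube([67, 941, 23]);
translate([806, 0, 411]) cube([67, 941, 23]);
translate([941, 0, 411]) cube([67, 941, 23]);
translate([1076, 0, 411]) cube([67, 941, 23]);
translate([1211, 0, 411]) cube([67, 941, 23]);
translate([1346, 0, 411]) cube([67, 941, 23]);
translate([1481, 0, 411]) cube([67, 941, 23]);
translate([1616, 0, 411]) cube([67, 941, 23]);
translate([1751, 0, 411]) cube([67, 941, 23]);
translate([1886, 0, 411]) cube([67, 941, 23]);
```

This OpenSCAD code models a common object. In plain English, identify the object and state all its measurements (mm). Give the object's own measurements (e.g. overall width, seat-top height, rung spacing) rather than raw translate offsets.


A bed frame 2097 mm long (x) by 941 mm wide (y). Four 63×63 mm corner posts, 454 mm tall, at the corners of the footprint. Four rails of 34 mm thickness and 171 mm height run between adjacent posts with their undersides at z = 240 mm, their outer faces flush with the outside of the frame (the two x-running rails run between the posts' inner faces; the two y-running rails run between the posts' inner faces). 14 slats, each 67 mm wide (x) and 23 mm thick, lie across the top of the two x-running rails, running the full 941 mm width of the frame in y; along x they sit between the end posts with a 68 mm gap after the −x posts and between neighbouring slats, leaving 81 mm before the +x posts.


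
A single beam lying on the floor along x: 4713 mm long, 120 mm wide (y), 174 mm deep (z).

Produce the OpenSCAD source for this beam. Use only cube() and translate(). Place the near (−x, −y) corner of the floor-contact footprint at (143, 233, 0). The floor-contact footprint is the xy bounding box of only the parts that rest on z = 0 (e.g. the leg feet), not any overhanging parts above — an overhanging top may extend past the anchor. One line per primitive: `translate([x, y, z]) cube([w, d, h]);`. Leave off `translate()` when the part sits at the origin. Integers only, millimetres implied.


translate([143, 233, 0]) cube([4713, 120, 174]);


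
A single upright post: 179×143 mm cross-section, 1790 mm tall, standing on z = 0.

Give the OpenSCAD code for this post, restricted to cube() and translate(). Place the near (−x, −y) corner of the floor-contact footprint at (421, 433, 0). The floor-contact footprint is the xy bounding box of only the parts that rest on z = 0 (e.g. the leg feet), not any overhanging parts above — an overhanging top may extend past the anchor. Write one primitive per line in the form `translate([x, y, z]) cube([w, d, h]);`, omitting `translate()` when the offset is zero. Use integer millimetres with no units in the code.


translate([421, 433, 0]) cube([179, 143, 1790]);


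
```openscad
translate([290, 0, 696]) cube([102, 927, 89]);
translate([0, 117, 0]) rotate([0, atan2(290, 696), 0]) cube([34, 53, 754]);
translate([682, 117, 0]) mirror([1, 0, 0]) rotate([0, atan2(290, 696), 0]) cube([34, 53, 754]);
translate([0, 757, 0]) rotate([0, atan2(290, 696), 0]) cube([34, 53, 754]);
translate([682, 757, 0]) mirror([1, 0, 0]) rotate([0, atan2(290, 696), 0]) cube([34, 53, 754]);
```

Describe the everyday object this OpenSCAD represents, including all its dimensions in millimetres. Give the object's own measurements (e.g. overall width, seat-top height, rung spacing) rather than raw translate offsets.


A sawhorse. A 102×927×89 mm beam (x, y, z) sits on two A-frame leg pairs. Each pair is two raked legs of 34×53 mm section (53 mm along y) splaying symmetrically in x. Each leg rises 696 mm vertically over 290 mm of horizontal reach and is 754 mm long along its own axis. Every leg's outer bottom edge rests on the floor and its outer top edge meets a bottom edge of the beam — the left legs (tilting toward +x) meet the beam's −x bottom edge, the right legs (their mirror images, tilting toward −x) meet its +x bottom edge — so the leg tops tuck under the beam, the beam's underside is 696 mm above the floor, and the feet are 682 mm apart outside-to-outside with the beam centred between them. The two leg pairs are set in 117 mm from either end of the beam.


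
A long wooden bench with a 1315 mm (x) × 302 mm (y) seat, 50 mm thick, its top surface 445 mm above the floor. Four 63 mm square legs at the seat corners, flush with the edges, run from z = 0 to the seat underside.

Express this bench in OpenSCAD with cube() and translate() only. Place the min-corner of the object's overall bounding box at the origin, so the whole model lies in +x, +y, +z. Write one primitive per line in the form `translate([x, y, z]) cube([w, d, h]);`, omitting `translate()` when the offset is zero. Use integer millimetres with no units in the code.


// leg_h = 445 − 50 = 395
translate([0, 0, 395]) cube([1315, 302, 50]);
cube([63, 63, 395]);
translate([0, 239, 0]) cube([63, 63, 395]);
translate([1252, 0, 0]) cube([63, 63, 395]);
translate([1252, 239, 0]) cube([63, 63, 395]);


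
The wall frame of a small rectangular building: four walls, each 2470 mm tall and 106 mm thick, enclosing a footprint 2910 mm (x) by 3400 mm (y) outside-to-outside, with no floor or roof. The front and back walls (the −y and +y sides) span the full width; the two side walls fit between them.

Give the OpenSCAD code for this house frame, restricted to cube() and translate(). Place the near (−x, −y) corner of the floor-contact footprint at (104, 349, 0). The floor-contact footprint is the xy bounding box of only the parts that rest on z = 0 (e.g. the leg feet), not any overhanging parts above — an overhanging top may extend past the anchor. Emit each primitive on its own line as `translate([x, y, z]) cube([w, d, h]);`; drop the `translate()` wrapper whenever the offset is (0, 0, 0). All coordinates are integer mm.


translate([104, 349, 0]) cube([2910, 106, 2470]);
translate([104, 3643, 0]) cube([2910, 106, 2470]);
translate([104, 455, 0]) cube([106, 3188, 2470]);
translate([2908, 455, 0]) cube([106, 3188, 2470]);


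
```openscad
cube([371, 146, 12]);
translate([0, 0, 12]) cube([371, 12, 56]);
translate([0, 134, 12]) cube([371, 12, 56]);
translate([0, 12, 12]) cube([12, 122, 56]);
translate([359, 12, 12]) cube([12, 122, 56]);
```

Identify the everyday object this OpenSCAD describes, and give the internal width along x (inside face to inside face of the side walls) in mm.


An open box. The internal width is 347 mm.

A 371×146 base slab with four walls standing on it — an open box. The base is 371 mm wide and the walls are 12 mm thick, so the internal width is 371 − 2 × 12 = 347 mm.


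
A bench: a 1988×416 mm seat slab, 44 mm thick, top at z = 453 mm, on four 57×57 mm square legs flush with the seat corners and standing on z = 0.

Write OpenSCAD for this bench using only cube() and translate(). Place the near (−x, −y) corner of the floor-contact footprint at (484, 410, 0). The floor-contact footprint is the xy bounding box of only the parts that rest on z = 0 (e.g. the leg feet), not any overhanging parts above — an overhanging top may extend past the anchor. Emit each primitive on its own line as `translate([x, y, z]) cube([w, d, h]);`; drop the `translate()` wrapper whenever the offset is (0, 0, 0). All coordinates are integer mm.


// leg_h = 453 − 44 = 409
translate([484, 410, 409]) cube([1988, 416, 44]);
translate([484, 410, 0]) cube([57, 57, 409]);
translate([484, 769, 0]) cube([57, 57, 409]);
translate([2415, 410, 0]) cube([57, 57, 409]);
translate([2415, 769, 0]) cube([57, 57, 409]);


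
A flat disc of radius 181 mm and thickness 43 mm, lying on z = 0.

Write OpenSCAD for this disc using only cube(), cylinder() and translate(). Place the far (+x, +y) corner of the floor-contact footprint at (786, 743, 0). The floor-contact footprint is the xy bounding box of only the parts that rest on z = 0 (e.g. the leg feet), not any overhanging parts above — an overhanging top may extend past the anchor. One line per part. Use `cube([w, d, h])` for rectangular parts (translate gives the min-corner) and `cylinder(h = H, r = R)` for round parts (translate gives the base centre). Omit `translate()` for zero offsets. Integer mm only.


translate([605, 562, 0]) cylinder(h = 43, r = 181);


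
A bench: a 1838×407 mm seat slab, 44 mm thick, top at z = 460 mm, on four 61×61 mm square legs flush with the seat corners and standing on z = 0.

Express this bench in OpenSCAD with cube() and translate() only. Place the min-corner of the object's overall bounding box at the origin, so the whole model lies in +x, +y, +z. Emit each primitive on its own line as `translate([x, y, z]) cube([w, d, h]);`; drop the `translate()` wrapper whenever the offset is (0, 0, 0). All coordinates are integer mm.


// leg_h = 460 − 44 = 416
translate([0, 0, 416]) cube([1838, 407, 44]);
cube([61, 61, 416]);
translate([0, 346, 0]) cube([61, 61, 416]);
translate([1777, 0, 0]) cube([61, 61, 416]);
translate([1777, 346, 0]) cube([61, 61, 416]);


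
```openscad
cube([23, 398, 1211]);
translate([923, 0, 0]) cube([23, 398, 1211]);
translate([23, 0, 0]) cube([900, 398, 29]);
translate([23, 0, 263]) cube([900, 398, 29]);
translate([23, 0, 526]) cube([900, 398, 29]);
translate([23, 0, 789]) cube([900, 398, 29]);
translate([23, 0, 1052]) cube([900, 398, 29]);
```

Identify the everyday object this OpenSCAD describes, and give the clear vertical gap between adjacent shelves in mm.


A bookshelf. The clear shelf gap is 234 mm.

Two tall side panels with 5 horizontal boards between them — a bookshelf. The first two shelf undersides are at z = 0 and z = 263; with shelf thickness 29, the clear gap is 263 − 0 − 29 = 234 mm.


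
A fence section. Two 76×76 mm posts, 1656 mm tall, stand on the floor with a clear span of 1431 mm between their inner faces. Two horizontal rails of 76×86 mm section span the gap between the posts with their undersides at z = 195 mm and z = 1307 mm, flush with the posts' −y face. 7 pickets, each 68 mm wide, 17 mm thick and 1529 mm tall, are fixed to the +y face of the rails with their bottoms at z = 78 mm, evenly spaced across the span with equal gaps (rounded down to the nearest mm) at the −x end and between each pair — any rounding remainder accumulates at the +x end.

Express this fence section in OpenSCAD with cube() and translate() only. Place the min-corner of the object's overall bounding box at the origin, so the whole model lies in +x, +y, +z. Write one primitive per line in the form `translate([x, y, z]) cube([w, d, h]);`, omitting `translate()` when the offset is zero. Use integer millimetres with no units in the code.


cube([76, 76, 1656]);
translate([1507, 0, 0]) cube([76, 76, 1656]);
translate([76, 0, 195]) cube([1431, 76, 86]);
translate([76, 0, 1307]) cube([1431, 76, 86]);
translate([195, 76, 78]) cube([68, 17, 1529]);
translate([382, 76, 78]) cube([68, 17, 1529]);
translate([569, 76, 78]) cube([68, 17, 1529]);
translate([756, 76, 78]) cube([68, 17, 1529]);
translate([943, 76, 78]) cube([68, 17, 1529]);
translate([1130, 76, 78]) cube([68, 17, 1529]);
translate([1317, 76, 78]) cube([68, 17, 1529]);


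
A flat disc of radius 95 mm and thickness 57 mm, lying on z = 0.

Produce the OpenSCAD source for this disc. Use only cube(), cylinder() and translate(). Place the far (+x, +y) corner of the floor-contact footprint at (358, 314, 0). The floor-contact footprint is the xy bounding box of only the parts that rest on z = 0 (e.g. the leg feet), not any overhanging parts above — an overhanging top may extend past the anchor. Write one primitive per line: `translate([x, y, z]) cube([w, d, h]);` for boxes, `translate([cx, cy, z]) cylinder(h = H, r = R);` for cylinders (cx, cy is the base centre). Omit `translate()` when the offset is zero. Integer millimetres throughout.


translate([263, 219, 0]) cylinder(h = 57, r = 95);


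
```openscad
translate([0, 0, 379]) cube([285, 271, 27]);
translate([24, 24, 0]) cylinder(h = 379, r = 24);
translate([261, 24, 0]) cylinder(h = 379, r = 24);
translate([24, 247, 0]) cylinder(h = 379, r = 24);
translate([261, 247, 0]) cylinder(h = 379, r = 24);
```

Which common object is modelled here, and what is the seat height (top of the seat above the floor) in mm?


A stool. The seat height is 406 mm.

A 285×271×27 slab at z = 379 on four corner cylinders — a stool. The seat top is 379 + 27 = 406 mm.


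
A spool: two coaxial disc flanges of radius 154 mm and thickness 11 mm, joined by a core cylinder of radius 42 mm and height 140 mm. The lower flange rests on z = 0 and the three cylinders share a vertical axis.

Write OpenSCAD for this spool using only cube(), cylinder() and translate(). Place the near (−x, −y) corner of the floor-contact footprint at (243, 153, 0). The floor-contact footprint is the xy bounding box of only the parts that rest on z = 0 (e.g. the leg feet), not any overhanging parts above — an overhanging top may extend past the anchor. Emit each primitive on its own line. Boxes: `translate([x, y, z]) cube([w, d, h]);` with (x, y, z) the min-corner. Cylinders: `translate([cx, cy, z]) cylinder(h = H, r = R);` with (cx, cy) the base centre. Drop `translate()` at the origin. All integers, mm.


translate([397, 307, 0]) cylinder(h = 11, r = 154);
translate([397, 307, 11]) cylinder(h = 140, r = 42);
translate([397, 307, 151]) cylinder(h = 11, r = 154);


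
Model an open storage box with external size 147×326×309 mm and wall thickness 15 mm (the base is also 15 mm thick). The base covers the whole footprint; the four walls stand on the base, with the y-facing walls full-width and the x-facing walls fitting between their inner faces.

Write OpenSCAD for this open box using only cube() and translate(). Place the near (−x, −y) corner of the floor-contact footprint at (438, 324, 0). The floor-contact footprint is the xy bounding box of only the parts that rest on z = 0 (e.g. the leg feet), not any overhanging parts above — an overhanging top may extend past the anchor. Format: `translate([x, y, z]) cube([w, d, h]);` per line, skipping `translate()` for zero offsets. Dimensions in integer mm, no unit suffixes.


translate([438, 324, 0]) cube([147, 326, 15]);
translate([438, 324, 15]) cube([147, 15, 294]);
translate([438, 635, 15]) cube([147, 15, 294]);
translate([438, 339, 15]) cube([15, 296, 294]);
translate([570, 339, 15]) cube([15, 296, 294]);


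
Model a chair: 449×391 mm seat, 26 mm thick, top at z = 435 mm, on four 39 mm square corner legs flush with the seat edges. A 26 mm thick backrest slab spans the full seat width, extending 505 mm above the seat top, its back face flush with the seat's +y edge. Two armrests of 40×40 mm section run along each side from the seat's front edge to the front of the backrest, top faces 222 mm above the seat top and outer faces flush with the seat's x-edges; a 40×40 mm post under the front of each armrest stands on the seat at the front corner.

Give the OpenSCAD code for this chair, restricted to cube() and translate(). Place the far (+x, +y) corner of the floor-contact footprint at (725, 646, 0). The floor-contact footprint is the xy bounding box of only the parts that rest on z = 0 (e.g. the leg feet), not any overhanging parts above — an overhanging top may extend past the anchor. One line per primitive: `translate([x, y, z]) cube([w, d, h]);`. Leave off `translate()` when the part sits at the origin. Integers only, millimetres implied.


// leg_h = 435 - 26 = 409
// arm post h = 222 - 40 = 182
translate([276, 255, 409]) cube([449, 391, 26]);
translate([276, 255, 0]) cube([39, 39, 409]);
translate([686, 255, 0]) cube([39, 39, 409]);
translate([276, 607, 0]) cube([39, 39, 409]);
translate([686, 607, 0]) cube([39, 39, 409]);
translate([276, 620, 435]) cube([449, 26, 505]);
translate([276, 255, 617]) cube([40, 365, 40]);
translate([685, 255, 617]) cube([40, 365, 40]);
translate([276, 255, 435]) cube([40, 40, 182]);
translate([685, 255, 435]) cube([40, 40, 182]);
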